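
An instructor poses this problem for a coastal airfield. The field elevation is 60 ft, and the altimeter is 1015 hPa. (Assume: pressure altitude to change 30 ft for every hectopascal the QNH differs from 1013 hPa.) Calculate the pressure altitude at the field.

0 ft

Pressure correction = (1013 − 1015) × 30 = -60 ft.
Pressure altitude = 60 + (-60) = 0 ft.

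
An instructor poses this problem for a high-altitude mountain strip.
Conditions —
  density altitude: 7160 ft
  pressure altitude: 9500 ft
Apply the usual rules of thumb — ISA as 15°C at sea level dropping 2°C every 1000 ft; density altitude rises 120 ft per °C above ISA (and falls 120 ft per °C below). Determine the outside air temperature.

Density altitude − pressure altitude = 7160 − 9500 = -2340 ft.
At 120 ft/°C that is an ISA deviation of -2340/120 = -19.5°C.
ISA temperature at 9500 ft = 15 − 2 × (9500/1000) = -4°C.
OAT = ISA + deviation = -4 + (-19.5) = -23.5°C.

-23.5°C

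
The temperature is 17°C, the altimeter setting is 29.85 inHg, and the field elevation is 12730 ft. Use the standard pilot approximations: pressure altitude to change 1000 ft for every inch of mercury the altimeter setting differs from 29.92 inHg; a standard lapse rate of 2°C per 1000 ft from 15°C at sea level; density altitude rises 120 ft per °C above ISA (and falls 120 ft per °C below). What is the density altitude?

Pressure altitude = 12730 + (29.92 − 29.85) × 1000 = 12730 + (+70) = 12800 ft.
ISA temperature at 12800 ft = 15 − 2 × (12800/1000) = -10.6°C.
ISA deviation = 17 − (-10.6) = +27.6°C.
Density altitude = 12800 + 120 × (27.6) = 16112 ft.

16112 ft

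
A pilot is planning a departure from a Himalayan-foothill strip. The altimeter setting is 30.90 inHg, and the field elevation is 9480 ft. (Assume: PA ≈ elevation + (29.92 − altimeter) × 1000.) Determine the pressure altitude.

8500 ft

Pressure correction = (29.92 − 30.90) × 1000 = -980 ft.
Pressure altitude = 9480 + (-980) = 8500 ft.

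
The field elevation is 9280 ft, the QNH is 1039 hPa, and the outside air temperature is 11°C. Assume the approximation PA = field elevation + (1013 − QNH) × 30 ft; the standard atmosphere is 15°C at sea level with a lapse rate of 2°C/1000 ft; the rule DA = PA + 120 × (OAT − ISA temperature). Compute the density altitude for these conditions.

Pressure altitude = 9280 + (1013 − 1039) × 30 = 9280 + (-780) = 8500 ft.
ISA temperature at 8500 ft = 15 − 2 × (8500/1000) = -2°C.
ISA deviation = 11 − (-2) = +13°C.
Density altitude = 8500 + 120 × (13) = 10060 ft.

10060 ft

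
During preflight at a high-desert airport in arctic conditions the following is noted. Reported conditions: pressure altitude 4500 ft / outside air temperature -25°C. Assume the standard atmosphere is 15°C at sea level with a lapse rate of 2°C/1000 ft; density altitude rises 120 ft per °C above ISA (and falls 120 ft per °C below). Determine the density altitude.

ISA temperature at 4500 ft = 15 − 2 × (4500/1000) = 6°C.
ISA deviation = -25 − 6 = -31°C.
Density altitude = 4500 + 120 × (-31) = 4500 + (-3720) = 780 ft.

780 ft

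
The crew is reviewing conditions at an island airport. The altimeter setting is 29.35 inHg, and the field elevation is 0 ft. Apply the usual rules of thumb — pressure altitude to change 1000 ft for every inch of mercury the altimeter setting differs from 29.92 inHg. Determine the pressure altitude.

570 ft

Pressure correction = (29.92 − 29.35) × 1000 = +570 ft.
Pressure altitude = 0 + (+570) = 570 ft.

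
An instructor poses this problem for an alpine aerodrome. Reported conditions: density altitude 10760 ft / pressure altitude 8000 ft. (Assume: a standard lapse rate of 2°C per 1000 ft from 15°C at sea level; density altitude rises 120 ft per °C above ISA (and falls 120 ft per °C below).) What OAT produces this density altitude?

Density altitude − pressure altitude = 10760 − 8000 = +2760 ft.
At 120 ft/°C that is an ISA deviation of 2760/120 = +23°C.
ISA temperature at 8000 ft = 15 − 2 × (8000/1000) = -1°C.
OAT = ISA + deviation = -1 + (+23) = 22°C.

22°C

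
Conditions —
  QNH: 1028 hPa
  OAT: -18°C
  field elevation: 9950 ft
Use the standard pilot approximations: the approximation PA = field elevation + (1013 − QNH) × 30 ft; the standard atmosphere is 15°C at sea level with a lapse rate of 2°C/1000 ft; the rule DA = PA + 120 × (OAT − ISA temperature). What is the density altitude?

Pressure altitude = 9950 + (1013 − 1028) × 30 = 9950 + (-450) = 9500 ft.
ISA temperature at 9500 ft = 15 − 2 × (9500/1000) = -4°C.
ISA deviation = -18 − (-4) = -14°C.
Density altitude = 9500 + 120 × (-14) = 7820 ft.

7820 ft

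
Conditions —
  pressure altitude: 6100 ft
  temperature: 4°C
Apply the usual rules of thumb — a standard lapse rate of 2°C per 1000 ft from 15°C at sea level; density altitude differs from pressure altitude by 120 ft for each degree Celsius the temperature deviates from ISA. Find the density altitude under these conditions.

ISA temperature at 6100 ft = 15 − 2 × (6100/1000) = 2.8°C.
ISA deviation = 4 − 2.8 = +1.2°C.
Density altitude = 6100 + 120 × (1.2) = 6100 + (+144) = 6244 ft.

6244 ft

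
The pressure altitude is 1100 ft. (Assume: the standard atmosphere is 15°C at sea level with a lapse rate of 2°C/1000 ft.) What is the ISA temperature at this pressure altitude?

ISA temperature = 15 − 2 × (1100/1000) = 15 − 2.2 = 12.8°C.

12.8°C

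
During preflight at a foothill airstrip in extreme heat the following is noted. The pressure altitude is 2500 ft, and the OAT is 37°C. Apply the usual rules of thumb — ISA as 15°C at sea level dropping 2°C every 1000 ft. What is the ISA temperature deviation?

ISA+27°C

ISA temperature at 2500 ft = 15 − 2 × (2500/1000) = 10°C.
Deviation = OAT − ISA = 37 − 10 = +27°C.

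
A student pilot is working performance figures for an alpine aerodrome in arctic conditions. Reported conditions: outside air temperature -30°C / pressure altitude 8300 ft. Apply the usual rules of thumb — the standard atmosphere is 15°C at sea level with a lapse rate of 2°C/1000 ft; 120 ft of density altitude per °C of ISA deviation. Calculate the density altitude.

ISA temperature at 8300 ft = 15 − 2 × (8300/1000) = -1.6°C.
ISA deviation = -30 − (-1.6) = -28.4°C.
Density altitude = 8300 + 120 × (-28.4) = 8300 + (-3408) = 4892 ft.

4892 ft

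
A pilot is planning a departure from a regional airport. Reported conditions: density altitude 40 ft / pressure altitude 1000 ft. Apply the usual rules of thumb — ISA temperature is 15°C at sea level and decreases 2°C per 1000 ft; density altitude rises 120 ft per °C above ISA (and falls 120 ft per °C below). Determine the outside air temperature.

Density altitude − pressure altitude = 40 − 1000 = -960 ft.
At 120 ft/°C that is an ISA deviation of -960/120 = -8°C.
ISA temperature at 1000 ft = 15 − 2 × (1000/1000) = 13°C.
OAT = ISA + deviation = 13 + (-8) = 5°C.

5°C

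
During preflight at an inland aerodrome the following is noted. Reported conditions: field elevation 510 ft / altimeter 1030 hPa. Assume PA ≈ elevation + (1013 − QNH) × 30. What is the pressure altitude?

Pressure correction = (1013 − 1030) × 30 = -510 ft.
Pressure altitude = 510 + (-510) = 0 ft.

0 ft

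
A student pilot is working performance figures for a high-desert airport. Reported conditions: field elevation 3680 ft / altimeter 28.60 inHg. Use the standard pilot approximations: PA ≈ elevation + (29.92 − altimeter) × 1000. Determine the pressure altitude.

Pressure correction = (29.92 − 28.60) × 1000 = +1320 ft.
Pressure altitude = 3680 + (+1320) = 5000 ft.

5000 ft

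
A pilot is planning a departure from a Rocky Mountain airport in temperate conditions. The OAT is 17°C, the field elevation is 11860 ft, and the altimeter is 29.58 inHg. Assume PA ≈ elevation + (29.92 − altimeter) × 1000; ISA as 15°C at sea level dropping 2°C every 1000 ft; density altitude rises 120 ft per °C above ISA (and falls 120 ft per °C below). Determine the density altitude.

Pressure altitude = 11860 + (29.92 − 29.58) × 1000 = 11860 + (+340) = 12200 ft.
ISA temperature at 12200 ft = 15 − 2 × (12200/1000) = -9.4°C.
ISA deviation = 17 − (-9.4) = +26.4°C.
Density altitude = 12200 + 120 × (26.4) = 15368 ft.

15368 ft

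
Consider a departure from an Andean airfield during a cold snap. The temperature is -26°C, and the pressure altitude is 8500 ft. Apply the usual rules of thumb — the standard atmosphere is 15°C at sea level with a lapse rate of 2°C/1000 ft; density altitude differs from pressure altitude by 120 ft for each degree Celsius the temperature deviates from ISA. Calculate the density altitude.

ISA temperature at 8500 ft = 15 − 2 × (8500/1000) = -2°C.
ISA deviation = -26 − (-2) = -24°C.
Density altitude = 8500 + 120 × (-24) = 8500 + (-2880) = 5620 ft.

5620 ft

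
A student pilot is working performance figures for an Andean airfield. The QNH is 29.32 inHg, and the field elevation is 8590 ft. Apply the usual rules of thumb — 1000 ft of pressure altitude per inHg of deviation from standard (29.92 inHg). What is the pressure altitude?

9190 ft

Pressure correction = (29.92 − 29.32) × 1000 = +600 ft.
Pressure altitude = 8590 + (+600) = 9190 ft.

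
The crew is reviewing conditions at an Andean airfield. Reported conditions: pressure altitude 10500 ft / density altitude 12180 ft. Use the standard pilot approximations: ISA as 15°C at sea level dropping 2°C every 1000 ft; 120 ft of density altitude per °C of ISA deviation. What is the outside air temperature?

8°C

Density altitude − pressure altitude = 12180 − 10500 = +1680 ft.
At 120 ft/°C that is an ISA deviation of 1680/120 = +14°C.
ISA temperature at 10500 ft = 15 − 2 × (10500/1000) = -6°C.
OAT = ISA + deviation = -6 + (+14) = 8°C.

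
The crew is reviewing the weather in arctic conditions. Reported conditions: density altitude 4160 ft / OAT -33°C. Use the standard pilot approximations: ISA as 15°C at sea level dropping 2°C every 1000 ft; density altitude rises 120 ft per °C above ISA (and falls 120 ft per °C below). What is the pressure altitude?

8000 ft

DA = PA + 120 × (OAT − (15 − 2·PA/1000)) = PA + 120·OAT − 1800 + 0.24·PA = 1.24·PA + 120·OAT − 1800.
So 1.24·PA = 4160 − 120 × (-33) + 1800 = 9920.
PA = 9920 / 1.24 = 8000 ft.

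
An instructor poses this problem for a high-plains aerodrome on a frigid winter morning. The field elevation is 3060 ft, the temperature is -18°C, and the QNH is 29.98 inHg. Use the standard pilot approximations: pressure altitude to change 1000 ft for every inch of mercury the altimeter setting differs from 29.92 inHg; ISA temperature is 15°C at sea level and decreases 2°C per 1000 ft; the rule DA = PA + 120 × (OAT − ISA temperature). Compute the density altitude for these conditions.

Pressure altitude = 3060 + (29.92 − 29.98) × 1000 = 3060 + (-60) = 3000 ft.
ISA temperature at 3000 ft = 15 − 2 × (3000/1000) = 9°C.
ISA deviation = -18 − 9 = -27°C.
Density altitude = 3000 + 120 × (-27) = -240 ft.

-240 ft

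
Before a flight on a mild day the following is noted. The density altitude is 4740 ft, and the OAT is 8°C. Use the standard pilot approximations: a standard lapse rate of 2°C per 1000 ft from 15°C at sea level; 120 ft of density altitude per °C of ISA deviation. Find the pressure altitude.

DA = PA + 120 × (OAT − (15 − 2·PA/1000)) = PA + 120·OAT − 1800 + 0.24·PA = 1.24·PA + 120·OAT − 1800.
So 1.24·PA = 4740 − 120 × 8 + 1800 = 5580.
PA = 5580 / 1.24 = 4500 ft.

4500 ft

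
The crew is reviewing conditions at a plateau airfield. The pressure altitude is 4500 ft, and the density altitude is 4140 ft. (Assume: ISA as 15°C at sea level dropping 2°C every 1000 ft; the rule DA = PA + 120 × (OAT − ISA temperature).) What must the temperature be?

Density altitude − pressure altitude = 4140 − 4500 = -360 ft.
At 120 ft/°C that is an ISA deviation of -360/120 = -3°C.
ISA temperature at 4500 ft = 15 − 2 × (4500/1000) = 6°C.
OAT = ISA + deviation = 6 + (-3) = 3°C.

3°C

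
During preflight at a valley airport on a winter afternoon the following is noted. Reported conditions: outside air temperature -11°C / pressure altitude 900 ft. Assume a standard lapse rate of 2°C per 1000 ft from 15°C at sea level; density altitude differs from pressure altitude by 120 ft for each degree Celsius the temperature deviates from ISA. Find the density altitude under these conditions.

-2004 ft

ISA temperature at 900 ft = 15 − 2 × (900/1000) = 13.2°C.
ISA deviation = -11 − 13.2 = -24.2°C.
Density altitude = 900 + 120 × (-24.2) = 900 + (-2904) = -2004 ft.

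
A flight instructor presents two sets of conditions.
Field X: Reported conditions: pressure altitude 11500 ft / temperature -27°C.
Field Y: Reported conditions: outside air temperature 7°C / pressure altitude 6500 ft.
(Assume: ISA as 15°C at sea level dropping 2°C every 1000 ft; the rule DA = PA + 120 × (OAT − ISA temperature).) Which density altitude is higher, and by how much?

Field X by 2120 ft

Field X: ISA temp = -8°C, deviation -19°C, DA = 11500 + 120 × (-19) = 9220 ft.
Field Y: ISA temp = 2°C, deviation +5°C, DA = 6500 + 120 × 5 = 7100 ft.
Field X is higher by 9220 − 7100 = 2120 ft.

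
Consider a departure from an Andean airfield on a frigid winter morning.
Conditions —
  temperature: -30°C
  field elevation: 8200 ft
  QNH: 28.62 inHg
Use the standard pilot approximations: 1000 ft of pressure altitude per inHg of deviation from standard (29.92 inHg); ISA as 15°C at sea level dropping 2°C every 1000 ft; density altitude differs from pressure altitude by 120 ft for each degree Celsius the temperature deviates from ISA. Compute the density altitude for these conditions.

6380 ft

Pressure altitude = 8200 + (29.92 − 28.62) × 1000 = 8200 + (+1300) = 9500 ft.
ISA temperature at 9500 ft = 15 − 2 × (9500/1000) = -4°C.
ISA deviation = -30 − (-4) = -26°C.
Density altitude = 9500 + 120 × (-26) = 6380 ft.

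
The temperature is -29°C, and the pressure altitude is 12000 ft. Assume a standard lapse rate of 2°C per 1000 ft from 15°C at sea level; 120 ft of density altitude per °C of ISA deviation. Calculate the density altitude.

ISA temperature at 12000 ft = 15 − 2 × (12000/1000) = -9°C.
ISA deviation = -29 − (-9) = -20°C.
Density altitude = 12000 + 120 × (-20) = 12000 + (-2400) = 9600 ft.

9600 ft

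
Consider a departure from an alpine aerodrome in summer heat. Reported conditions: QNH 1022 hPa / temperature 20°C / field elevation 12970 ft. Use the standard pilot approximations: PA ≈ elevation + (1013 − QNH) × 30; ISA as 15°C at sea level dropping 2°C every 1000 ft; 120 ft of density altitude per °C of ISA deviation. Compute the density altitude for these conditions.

Pressure altitude = 12970 + (1013 − 1022) × 30 = 12970 + (-270) = 12700 ft.
ISA temperature at 12700 ft = 15 − 2 × (12700/1000) = -10.4°C.
ISA deviation = 20 − (-10.4) = +30.4°C.
Density altitude = 12700 + 120 × (30.4) = 16348 ft.

16348 ft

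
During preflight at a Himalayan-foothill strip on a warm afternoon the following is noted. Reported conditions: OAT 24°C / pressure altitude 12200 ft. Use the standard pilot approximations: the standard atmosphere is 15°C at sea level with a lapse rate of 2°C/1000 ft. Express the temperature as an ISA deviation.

ISA temperature at 12200 ft = 15 − 2 × (12200/1000) = -9.4°C.
Deviation = OAT − ISA = 24 − (-9.4) = +33.4°C.

ISA+33.4°C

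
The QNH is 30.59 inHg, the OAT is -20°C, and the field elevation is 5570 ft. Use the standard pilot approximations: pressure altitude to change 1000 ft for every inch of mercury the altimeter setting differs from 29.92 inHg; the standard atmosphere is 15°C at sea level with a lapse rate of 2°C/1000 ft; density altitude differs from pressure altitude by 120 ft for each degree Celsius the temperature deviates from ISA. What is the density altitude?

1876 ft

Pressure altitude = 5570 + (29.92 − 30.59) × 1000 = 5570 + (-670) = 4900 ft.
ISA temperature at 4900 ft = 15 − 2 × (4900/1000) = 5.2°C.
ISA deviation = -20 − 5.2 = -25.2°C.
Density altitude = 4900 + 120 × (-25.2) = 1876 ft.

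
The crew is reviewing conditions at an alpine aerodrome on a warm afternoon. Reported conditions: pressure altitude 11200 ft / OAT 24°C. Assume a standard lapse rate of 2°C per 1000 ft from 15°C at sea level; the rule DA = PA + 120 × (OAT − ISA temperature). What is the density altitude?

14968 ft

ISA temperature at 11200 ft = 15 − 2 × (11200/1000) = -7.4°C.
ISA deviation = 24 − (-7.4) = +31.4°C.
Density altitude = 11200 + 120 × (31.4) = 11200 + (+3768) = 14968 ft.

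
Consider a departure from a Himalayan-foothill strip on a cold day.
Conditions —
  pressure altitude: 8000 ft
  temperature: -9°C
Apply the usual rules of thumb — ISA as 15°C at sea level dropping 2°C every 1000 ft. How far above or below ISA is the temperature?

ISA temperature at 8000 ft = 15 − 2 × (8000/1000) = -1°C.
Deviation = OAT − ISA = -9 − (-1) = -8°C.

ISA-8°C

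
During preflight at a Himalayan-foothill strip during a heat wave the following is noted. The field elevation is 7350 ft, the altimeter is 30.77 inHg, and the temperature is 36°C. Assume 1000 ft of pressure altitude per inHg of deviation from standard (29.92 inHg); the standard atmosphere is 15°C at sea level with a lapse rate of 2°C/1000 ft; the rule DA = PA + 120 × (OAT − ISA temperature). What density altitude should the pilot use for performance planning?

10580 ft

Pressure altitude = 7350 + (29.92 − 30.77) × 1000 = 7350 + (-850) = 6500 ft.
ISA temperature at 6500 ft = 15 − 2 × (6500/1000) = 2°C.
ISA deviation = 36 − 2 = +34°C.
Density altitude = 6500 + 120 × (34) = 10580 ft.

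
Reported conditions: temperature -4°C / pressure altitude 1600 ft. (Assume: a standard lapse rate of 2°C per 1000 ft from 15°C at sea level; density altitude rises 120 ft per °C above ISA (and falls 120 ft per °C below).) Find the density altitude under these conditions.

-296 ft

ISA temperature at 1600 ft = 15 − 2 × (1600/1000) = 11.8°C.
ISA deviation = -4 − 11.8 = -15.8°C.
Density altitude = 1600 + 120 × (-15.8) = 1600 + (-1896) = -296 ft.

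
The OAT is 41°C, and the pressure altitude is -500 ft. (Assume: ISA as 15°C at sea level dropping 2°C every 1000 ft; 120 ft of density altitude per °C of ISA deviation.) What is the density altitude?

ISA temperature at -500 ft = 15 − 2 × (-500/1000) = 16°C.
ISA deviation = 41 − 16 = +25°C.
Density altitude = -500 + 120 × (25) = -500 + (+3000) = 2500 ft.

2500 ft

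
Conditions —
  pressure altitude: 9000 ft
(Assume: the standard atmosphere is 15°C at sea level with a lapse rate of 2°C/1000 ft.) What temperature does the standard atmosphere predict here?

-3°C

ISA temperature = 15 − 2 × (9000/1000) = 15 − 18 = -3°C.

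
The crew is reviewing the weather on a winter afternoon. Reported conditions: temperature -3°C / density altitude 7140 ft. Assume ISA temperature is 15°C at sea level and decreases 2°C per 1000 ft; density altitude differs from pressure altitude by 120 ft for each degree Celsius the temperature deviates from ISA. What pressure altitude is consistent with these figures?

DA = PA + 120 × (OAT − (15 − 2·PA/1000)) = PA + 120·OAT − 1800 + 0.24·PA = 1.24·PA + 120·OAT − 1800.
So 1.24·PA = 7140 − 120 × (-3) + 1800 = 9300.
PA = 9300 / 1.24 = 7500 ft.

7500 ft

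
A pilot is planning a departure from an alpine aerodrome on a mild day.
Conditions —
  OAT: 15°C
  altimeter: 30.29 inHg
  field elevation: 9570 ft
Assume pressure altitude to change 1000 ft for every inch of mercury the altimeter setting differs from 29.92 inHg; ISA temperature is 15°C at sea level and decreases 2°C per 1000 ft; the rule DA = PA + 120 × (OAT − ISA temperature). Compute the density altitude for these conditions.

Pressure altitude = 9570 + (29.92 − 30.29) × 1000 = 9570 + (-370) = 9200 ft.
ISA temperature at 9200 ft = 15 − 2 × (9200/1000) = -3.4°C.
ISA deviation = 15 − (-3.4) = +18.4°C.
Density altitude = 9200 + 120 × (18.4) = 11408 ft.

11408 ft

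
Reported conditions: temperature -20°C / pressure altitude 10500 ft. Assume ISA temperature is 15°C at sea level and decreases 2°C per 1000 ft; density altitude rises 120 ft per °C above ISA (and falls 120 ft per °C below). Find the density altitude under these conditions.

ISA temperature at 10500 ft = 15 − 2 × (10500/1000) = -6°C.
ISA deviation = -20 − (-6) = -14°C.
Density altitude = 10500 + 120 × (-14) = 10500 + (-1680) = 8820 ft.

8820 ft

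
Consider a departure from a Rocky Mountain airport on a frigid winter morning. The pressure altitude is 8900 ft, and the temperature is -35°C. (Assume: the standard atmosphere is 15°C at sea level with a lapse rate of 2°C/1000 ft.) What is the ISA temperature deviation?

ISA-32.2°C

ISA temperature at 8900 ft = 15 − 2 × (8900/1000) = -2.8°C.
Deviation = OAT − ISA = -35 − (-2.8) = -32.2°C.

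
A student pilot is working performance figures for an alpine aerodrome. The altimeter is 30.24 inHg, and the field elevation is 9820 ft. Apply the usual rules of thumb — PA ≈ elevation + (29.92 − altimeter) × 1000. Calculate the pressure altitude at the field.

9500 ft

Pressure correction = (29.92 − 30.24) × 1000 = -320 ft.
Pressure altitude = 9820 + (-320) = 9500 ft.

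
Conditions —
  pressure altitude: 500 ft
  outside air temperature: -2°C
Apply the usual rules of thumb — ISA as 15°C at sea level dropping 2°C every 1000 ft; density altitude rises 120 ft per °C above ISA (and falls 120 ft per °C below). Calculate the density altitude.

ISA temperature at 500 ft = 15 − 2 × (500/1000) = 14°C.
ISA deviation = -2 − 14 = -16°C.
Density altitude = 500 + 120 × (-16) = 500 + (-1920) = -1420 ft.

-1420 ft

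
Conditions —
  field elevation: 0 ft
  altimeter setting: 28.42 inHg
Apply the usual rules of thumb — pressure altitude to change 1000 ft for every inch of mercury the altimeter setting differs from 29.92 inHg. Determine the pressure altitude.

Pressure correction = (29.92 − 28.42) × 1000 = +1500 ft.
Pressure altitude = 0 + (+1500) = 1500 ft.

1500 ft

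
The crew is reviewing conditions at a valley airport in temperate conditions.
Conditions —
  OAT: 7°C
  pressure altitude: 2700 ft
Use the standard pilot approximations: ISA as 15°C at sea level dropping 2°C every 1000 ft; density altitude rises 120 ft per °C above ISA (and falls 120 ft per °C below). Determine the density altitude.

ISA temperature at 2700 ft = 15 − 2 × (2700/1000) = 9.6°C.
ISA deviation = 7 − 9.6 = -2.6°C.
Density altitude = 2700 + 120 × (-2.6) = 2700 + (-312) = 2388 ft.

2388 ft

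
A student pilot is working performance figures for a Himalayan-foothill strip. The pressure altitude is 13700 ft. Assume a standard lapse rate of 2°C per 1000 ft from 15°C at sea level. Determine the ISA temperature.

ISA temperature = 15 − 2 × (13700/1000) = 15 − 27.4 = -12.4°C.

-12.4°C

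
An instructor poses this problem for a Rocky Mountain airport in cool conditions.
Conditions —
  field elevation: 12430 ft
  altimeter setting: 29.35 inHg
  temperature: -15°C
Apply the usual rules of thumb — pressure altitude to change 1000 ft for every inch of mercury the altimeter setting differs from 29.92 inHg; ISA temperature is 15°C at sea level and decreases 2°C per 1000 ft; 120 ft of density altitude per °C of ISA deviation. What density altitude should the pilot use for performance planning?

12520 ft

Pressure altitude = 12430 + (29.92 − 29.35) × 1000 = 12430 + (+570) = 13000 ft.
ISA temperature at 13000 ft = 15 − 2 × (13000/1000) = -11°C.
ISA deviation = -15 − (-11) = -4°C.
Density altitude = 13000 + 120 × (-4) = 12520 ft.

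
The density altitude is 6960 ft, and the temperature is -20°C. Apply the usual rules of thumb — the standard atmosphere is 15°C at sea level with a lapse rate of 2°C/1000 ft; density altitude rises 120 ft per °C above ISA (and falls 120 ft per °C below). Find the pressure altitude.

9000 ft

DA = PA + 120 × (OAT − (15 − 2·PA/1000)) = PA + 120·OAT − 1800 + 0.24·PA = 1.24·PA + 120·OAT − 1800.
So 1.24·PA = 6960 − 120 × (-20) + 1800 = 11160.
PA = 11160 / 1.24 = 9000 ft.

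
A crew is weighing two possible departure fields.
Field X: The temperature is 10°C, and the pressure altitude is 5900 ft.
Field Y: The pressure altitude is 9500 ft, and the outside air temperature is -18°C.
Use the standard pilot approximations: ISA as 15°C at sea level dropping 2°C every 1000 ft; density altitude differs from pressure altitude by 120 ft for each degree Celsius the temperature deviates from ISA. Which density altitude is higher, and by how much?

Field X: ISA temp = 3.2°C, deviation +6.8°C, DA = 5900 + 120 × 6.8 = 6716 ft.
Field Y: ISA temp = -4°C, deviation -14°C, DA = 9500 + 120 × (-14) = 7820 ft.
Field Y is higher by 7820 − 6716 = 1104 ft.

Field Y by 1104 ft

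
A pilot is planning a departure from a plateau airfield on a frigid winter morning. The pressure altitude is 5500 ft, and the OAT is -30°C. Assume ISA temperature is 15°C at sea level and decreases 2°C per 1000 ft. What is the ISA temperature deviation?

ISA temperature at 5500 ft = 15 − 2 × (5500/1000) = 4°C.
Deviation = OAT − ISA = -30 − 4 = -34°C.

ISA-34°C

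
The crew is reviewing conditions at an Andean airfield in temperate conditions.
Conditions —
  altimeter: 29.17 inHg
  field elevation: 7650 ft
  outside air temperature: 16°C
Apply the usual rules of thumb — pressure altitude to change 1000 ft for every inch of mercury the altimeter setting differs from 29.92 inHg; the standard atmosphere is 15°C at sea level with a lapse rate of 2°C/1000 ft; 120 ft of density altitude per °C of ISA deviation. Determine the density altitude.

10536 ft

Pressure altitude = 7650 + (29.92 − 29.17) × 1000 = 7650 + (+750) = 8400 ft.
ISA temperature at 8400 ft = 15 − 2 × (8400/1000) = -1.8°C.
ISA deviation = 16 − (-1.8) = +17.8°C.
Density altitude = 8400 + 120 × (17.8) = 10536 ft.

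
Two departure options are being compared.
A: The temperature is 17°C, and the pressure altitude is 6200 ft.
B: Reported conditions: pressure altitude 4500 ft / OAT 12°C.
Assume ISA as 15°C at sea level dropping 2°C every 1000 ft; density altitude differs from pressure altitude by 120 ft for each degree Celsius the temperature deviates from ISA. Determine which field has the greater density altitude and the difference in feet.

A by 2708 ft

A: ISA temp = 2.6°C, deviation +14.4°C, DA = 6200 + 120 × 14.4 = 7928 ft.
B: ISA temp = 6°C, deviation +6°C, DA = 4500 + 120 × 6 = 5220 ft.
A is higher by 7928 − 5220 = 2708 ft.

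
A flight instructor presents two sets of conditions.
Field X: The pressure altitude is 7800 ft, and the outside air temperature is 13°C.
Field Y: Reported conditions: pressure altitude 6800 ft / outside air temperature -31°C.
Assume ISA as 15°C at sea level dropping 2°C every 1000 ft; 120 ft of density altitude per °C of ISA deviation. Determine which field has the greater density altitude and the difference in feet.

Field X by 6520 ft

Field X: ISA temp = -0.6°C, deviation +13.6°C, DA = 7800 + 120 × 13.6 = 9432 ft.
Field Y: ISA temp = 1.4°C, deviation -32.4°C, DA = 6800 + 120 × (-32.4) = 2912 ft.
Field X is higher by 9432 − 2912 = 6520 ft.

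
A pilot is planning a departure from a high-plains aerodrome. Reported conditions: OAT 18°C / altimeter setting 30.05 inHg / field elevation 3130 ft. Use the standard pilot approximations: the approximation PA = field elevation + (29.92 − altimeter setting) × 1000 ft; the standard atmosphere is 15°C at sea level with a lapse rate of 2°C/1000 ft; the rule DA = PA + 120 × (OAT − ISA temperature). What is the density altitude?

Pressure altitude = 3130 + (29.92 − 30.05) × 1000 = 3130 + (-130) = 3000 ft.
ISA temperature at 3000 ft = 15 − 2 × (3000/1000) = 9°C.
ISA deviation = 18 − 9 = +9°C.
Density altitude = 3000 + 120 × (9) = 4080 ft.

4080 ft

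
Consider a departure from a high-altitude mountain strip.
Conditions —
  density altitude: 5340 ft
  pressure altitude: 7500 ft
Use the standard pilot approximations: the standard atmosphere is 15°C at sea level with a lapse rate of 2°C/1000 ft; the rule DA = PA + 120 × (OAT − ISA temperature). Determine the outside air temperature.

Density altitude − pressure altitude = 5340 − 7500 = -2160 ft.
At 120 ft/°C that is an ISA deviation of -2160/120 = -18°C.
ISA temperature at 7500 ft = 15 − 2 × (7500/1000) = 0°C.
OAT = ISA + deviation = 0 + (-18) = -18°C.

-18°C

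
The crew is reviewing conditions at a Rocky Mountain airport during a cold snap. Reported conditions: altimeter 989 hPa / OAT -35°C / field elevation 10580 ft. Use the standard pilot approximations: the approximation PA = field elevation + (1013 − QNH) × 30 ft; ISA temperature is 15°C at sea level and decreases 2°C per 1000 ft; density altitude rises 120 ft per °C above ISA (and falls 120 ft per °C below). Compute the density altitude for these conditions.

Pressure altitude = 10580 + (1013 − 989) × 30 = 10580 + (+720) = 11300 ft.
ISA temperature at 11300 ft = 15 − 2 × (11300/1000) = -7.6°C.
ISA deviation = -35 − (-7.6) = -27.4°C.
Density altitude = 11300 + 120 × (-27.4) = 8012 ft.

8012 ft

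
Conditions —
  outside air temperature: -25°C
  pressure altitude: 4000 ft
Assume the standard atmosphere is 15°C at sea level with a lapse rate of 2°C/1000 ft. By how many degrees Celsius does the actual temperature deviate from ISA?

ISA temperature at 4000 ft = 15 − 2 × (4000/1000) = 7°C.
Deviation = OAT − ISA = -25 − 7 = -32°C.

ISA-32°C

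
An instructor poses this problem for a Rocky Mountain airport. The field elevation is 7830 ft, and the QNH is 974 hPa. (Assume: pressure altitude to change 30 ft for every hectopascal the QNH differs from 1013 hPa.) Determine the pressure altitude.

Pressure correction = (1013 − 974) × 30 = +1170 ft.
Pressure altitude = 7830 + (+1170) = 9000 ft.

9000 ft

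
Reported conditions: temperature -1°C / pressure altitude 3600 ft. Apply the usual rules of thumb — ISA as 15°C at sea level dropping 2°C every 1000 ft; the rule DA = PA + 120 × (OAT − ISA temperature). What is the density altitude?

2544 ft

ISA temperature at 3600 ft = 15 − 2 × (3600/1000) = 7.8°C.
ISA deviation = -1 − 7.8 = -8.8°C.
Density altitude = 3600 + 120 × (-8.8) = 3600 + (-1056) = 2544 ft.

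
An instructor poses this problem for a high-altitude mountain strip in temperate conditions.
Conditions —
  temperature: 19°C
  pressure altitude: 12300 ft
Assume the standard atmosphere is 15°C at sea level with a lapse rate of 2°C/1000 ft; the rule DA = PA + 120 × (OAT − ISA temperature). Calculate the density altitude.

ISA temperature at 12300 ft = 15 − 2 × (12300/1000) = -9.6°C.
ISA deviation = 19 − (-9.6) = +28.6°C.
Density altitude = 12300 + 120 × (28.6) = 12300 + (+3432) = 15732 ft.

15732 ft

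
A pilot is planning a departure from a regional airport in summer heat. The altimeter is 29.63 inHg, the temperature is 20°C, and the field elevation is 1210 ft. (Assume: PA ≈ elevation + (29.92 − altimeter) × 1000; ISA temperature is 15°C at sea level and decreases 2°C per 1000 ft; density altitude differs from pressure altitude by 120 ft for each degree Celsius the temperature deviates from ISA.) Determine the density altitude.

Pressure altitude = 1210 + (29.92 − 29.63) × 1000 = 1210 + (+290) = 1500 ft.
ISA temperature at 1500 ft = 15 − 2 × (1500/1000) = 12°C.
ISA deviation = 20 − 12 = +8°C.
Density altitude = 1500 + 120 × (8) = 2460 ft.

2460 ft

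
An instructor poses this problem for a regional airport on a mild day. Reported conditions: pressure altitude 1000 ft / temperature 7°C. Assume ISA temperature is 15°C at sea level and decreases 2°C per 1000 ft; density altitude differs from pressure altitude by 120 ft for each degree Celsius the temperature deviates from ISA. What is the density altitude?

280 ft

ISA temperature at 1000 ft = 15 − 2 × (1000/1000) = 13°C.
ISA deviation = 7 − 13 = -6°C.
Density altitude = 1000 + 120 × (-6) = 1000 + (-720) = 280 ft.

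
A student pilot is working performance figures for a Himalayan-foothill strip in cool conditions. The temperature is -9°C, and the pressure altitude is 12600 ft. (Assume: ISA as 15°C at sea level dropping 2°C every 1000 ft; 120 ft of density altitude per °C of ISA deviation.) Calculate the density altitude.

12744 ft

ISA temperature at 12600 ft = 15 − 2 × (12600/1000) = -10.2°C.
ISA deviation = -9 − (-10.2) = +1.2°C.
Density altitude = 12600 + 120 × (1.2) = 12600 + (+144) = 12744 ft.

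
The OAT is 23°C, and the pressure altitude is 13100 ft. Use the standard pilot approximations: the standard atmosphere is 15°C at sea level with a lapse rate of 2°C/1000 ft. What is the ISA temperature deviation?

ISA+34.2°C

ISA temperature at 13100 ft = 15 − 2 × (13100/1000) = -11.2°C.
Deviation = OAT − ISA = 23 − (-11.2) = +34.2°C.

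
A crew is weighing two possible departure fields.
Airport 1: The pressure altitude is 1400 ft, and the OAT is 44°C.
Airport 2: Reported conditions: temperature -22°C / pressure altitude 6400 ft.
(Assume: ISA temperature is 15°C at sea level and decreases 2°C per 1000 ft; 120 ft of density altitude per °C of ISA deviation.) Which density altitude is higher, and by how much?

Airport 1 by 1720 ft

Airport 1: ISA temp = 12.2°C, deviation +31.8°C, DA = 1400 + 120 × 31.8 = 5216 ft.
Airport 2: ISA temp = 2.2°C, deviation -24.2°C, DA = 6400 + 120 × (-24.2) = 3496 ft.
Airport 1 is higher by 5216 − 3496 = 1720 ft.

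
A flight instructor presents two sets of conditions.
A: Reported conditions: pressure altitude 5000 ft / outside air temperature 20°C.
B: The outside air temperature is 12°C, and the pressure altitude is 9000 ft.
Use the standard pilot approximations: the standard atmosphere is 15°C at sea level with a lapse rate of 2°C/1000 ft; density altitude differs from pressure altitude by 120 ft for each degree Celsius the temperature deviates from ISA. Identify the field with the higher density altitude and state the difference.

A: ISA temp = 5°C, deviation +15°C, DA = 5000 + 120 × 15 = 6800 ft.
B: ISA temp = -3°C, deviation +15°C, DA = 9000 + 120 × 15 = 10800 ft.
B is higher by 10800 − 6800 = 4000 ft.

B by 4000 ft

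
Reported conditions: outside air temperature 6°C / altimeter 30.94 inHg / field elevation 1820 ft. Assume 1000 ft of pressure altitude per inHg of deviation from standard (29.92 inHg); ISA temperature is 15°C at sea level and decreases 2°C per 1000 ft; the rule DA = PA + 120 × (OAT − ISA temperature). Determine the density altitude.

-88 ft

Pressure altitude = 1820 + (29.92 − 30.94) × 1000 = 1820 + (-1020) = 800 ft.
ISA temperature at 800 ft = 15 − 2 × (800/1000) = 13.4°C.
ISA deviation = 6 − 13.4 = -7.4°C.
Density altitude = 800 + 120 × (-7.4) = -88 ft.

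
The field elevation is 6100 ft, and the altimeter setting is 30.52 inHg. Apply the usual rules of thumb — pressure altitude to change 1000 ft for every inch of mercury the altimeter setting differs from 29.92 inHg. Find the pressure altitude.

Pressure correction = (29.92 − 30.52) × 1000 = -600 ft.
Pressure altitude = 6100 + (-600) = 5500 ft.

5500 ft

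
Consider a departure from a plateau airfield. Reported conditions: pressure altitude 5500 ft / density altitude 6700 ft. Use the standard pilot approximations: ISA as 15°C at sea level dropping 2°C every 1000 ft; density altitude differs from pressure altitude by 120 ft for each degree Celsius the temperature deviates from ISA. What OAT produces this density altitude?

Density altitude − pressure altitude = 6700 − 5500 = +1200 ft.
At 120 ft/°C that is an ISA deviation of 1200/120 = +10°C.
ISA temperature at 5500 ft = 15 − 2 × (5500/1000) = 4°C.
OAT = ISA + deviation = 4 + (+10) = 14°C.

14°C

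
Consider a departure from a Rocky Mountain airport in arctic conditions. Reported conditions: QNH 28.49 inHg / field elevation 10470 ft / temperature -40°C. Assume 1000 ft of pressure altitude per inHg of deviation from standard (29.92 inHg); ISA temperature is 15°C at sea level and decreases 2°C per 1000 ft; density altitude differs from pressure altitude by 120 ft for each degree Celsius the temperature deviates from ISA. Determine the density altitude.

Pressure altitude = 10470 + (29.92 − 28.49) × 1000 = 10470 + (+1430) = 11900 ft.
ISA temperature at 11900 ft = 15 − 2 × (11900/1000) = -8.8°C.
ISA deviation = -40 − (-8.8) = -31.2°C.
Density altitude = 11900 + 120 × (-31.2) = 8156 ft.

8156 ft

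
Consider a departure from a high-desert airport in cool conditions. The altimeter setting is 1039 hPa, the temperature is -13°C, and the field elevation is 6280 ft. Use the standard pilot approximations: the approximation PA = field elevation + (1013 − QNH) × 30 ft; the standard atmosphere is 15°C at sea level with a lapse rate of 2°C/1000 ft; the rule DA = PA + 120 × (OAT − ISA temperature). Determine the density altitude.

3460 ft

Pressure altitude = 6280 + (1013 − 1039) × 30 = 6280 + (-780) = 5500 ft.
ISA temperature at 5500 ft = 15 − 2 × (5500/1000) = 4°C.
ISA deviation = -13 − 4 = -17°C.
Density altitude = 5500 + 120 × (-17) = 3460 ft.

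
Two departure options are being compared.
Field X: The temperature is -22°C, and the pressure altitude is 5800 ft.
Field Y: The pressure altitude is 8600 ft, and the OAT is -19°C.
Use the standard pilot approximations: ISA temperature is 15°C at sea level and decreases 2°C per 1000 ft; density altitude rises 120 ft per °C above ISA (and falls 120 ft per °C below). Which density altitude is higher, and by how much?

Field X: ISA temp = 3.4°C, deviation -25.4°C, DA = 5800 + 120 × (-25.4) = 2752 ft.
Field Y: ISA temp = -2.2°C, deviation -16.8°C, DA = 8600 + 120 × (-16.8) = 6584 ft.
Field Y is higher by 6584 − 2752 = 3832 ft.

Field Y by 3832 ft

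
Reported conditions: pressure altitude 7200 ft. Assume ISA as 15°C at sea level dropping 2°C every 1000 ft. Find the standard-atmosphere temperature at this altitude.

ISA temperature = 15 − 2 × (7200/1000) = 15 − 14.4 = 0.6°C.

0.6°C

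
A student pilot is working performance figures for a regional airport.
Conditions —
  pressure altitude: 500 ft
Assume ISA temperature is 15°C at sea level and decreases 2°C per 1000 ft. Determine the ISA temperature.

14°C

ISA temperature = 15 − 2 × (500/1000) = 15 − 1 = 14°C.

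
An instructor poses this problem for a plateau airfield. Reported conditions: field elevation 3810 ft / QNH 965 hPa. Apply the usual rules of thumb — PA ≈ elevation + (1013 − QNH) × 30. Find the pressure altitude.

5250 ft

Pressure correction = (1013 − 965) × 30 = +1440 ft.
Pressure altitude = 3810 + (+1440) = 5250 ft.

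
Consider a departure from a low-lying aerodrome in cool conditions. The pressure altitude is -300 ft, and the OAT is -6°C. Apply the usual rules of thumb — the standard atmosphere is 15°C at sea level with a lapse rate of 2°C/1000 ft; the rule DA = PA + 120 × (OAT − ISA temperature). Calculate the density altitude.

-2892 ft

ISA temperature at -300 ft = 15 − 2 × (-300/1000) = 15.6°C.
ISA deviation = -6 − 15.6 = -21.6°C.
Density altitude = -300 + 120 × (-21.6) = -300 + (-2592) = -2892 ft.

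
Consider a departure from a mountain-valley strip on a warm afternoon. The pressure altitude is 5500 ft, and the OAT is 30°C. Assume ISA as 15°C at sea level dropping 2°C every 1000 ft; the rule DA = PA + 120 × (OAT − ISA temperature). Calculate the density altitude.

8620 ft

ISA temperature at 5500 ft = 15 − 2 × (5500/1000) = 4°C.
ISA deviation = 30 − 4 = +26°C.
Density altitude = 5500 + 120 × (26) = 5500 + (+3120) = 8620 ft.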